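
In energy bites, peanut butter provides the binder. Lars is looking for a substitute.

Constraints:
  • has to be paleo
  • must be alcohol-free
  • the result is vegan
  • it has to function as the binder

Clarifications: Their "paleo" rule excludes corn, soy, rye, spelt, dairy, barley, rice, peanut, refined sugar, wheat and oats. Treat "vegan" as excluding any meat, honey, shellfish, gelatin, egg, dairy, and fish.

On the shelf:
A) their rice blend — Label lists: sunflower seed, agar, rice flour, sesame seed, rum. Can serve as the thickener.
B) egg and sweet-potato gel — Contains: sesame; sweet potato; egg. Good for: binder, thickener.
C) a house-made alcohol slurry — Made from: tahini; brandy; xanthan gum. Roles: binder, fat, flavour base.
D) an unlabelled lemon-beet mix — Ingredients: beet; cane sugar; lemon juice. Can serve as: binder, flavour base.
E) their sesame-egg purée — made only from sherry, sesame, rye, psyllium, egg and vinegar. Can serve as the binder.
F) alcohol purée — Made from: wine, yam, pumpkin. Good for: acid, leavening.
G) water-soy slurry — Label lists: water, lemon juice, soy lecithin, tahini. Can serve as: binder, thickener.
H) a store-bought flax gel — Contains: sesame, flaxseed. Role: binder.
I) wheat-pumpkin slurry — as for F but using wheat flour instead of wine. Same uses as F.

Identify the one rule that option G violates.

usable as a binder: satisfied
paleo: has soy lecithin — fails
vegan: satisfied
alcohol-free: satisfied

paleo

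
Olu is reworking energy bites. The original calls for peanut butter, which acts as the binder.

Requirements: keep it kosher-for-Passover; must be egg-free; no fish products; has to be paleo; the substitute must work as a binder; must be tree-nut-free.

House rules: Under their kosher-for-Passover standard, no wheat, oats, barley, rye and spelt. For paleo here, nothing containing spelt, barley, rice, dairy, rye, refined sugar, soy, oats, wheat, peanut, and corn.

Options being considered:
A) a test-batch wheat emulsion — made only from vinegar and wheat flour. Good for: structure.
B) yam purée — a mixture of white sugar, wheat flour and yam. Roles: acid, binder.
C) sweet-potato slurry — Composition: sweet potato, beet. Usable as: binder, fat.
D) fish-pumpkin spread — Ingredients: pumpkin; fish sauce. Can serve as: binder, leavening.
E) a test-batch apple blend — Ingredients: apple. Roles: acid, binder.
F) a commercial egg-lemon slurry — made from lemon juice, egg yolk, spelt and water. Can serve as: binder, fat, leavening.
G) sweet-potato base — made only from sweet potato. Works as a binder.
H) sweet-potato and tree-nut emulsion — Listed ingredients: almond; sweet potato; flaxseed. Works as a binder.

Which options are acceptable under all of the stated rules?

C, E, G

A: not usable as a binder; has wheat flour, so not kosher-for-Passover (and 1 more) — out
B: has wheat flour, so not kosher-for-Passover; has white sugar, so not paleo — out
C: only sweet potato and beet; none excluded — OK
D: has fish sauce, so not fish-free — no
E: only apple; none excluded — valid
F: has spelt, so not kosher-for-Passover; has spelt, so not paleo (and 1 more) — no
G: every rule checks out — OK
H: has almond, so not tree-nut-free — reject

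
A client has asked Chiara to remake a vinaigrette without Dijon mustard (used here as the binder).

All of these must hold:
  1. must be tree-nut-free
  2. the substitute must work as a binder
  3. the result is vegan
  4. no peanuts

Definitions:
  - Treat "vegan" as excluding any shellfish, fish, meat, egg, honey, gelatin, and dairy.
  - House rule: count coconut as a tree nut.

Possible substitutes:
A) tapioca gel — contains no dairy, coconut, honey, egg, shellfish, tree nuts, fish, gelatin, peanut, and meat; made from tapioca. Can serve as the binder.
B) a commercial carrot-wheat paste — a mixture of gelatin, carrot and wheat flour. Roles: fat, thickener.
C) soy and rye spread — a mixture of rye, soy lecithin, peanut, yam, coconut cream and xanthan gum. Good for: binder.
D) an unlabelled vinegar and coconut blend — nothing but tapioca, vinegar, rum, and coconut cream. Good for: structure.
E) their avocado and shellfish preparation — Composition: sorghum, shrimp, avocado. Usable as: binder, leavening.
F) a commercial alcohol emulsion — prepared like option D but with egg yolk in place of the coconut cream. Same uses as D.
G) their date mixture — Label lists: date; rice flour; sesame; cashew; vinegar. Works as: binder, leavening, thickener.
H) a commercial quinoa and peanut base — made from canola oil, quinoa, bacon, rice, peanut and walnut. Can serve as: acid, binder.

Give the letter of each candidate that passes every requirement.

A: no peanut, vegan — valid
B: not usable as a binder; has gelatin, so not vegan — no
C: has peanut, so not peanut-free; has coconut cream, so not tree-nut-free — no
D: not usable as a binder; has coconut cream, so not tree-nut-free — out
E: has shrimp, so not vegan — out
F: not usable as a binder; has egg yolk, so not vegan — no
G: has cashew, so not tree-nut-free — out
H: has bacon, so not vegan; has peanut, so not peanut-free (and 1 more) — no

A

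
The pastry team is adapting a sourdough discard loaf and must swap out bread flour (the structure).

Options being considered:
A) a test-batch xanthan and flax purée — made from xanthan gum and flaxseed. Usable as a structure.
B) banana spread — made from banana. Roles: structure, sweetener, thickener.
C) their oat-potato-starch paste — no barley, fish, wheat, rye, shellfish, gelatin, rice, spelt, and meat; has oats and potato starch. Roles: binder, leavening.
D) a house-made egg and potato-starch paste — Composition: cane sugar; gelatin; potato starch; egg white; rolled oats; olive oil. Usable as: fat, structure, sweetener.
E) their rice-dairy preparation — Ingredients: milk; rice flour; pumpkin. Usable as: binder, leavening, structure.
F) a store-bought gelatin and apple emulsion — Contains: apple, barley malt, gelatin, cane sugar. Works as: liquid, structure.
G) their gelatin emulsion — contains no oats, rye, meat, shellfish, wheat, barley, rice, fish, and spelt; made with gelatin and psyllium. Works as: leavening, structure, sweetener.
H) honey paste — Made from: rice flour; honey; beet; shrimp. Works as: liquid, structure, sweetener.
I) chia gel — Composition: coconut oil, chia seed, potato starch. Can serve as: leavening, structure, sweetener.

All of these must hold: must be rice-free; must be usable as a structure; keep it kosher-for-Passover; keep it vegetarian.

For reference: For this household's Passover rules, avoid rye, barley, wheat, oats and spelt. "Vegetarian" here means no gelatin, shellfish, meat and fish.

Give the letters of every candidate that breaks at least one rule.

C, D, E, F, G, H

A: nothing on the exclusion list — keep
B: works as a structure, vegetarian, no rice — OK
C: not usable as a structure; has oats, so not kosher-for-Passover — out
D: has rolled oats, so not kosher-for-Passover; has gelatin, so not vegetarian — out
E: has rice flour, so not rice-free — reject
F: has barley malt, so not kosher-for-Passover; has gelatin, so not vegetarian — no
G: has gelatin, so not vegetarian — out
H: has shrimp, so not vegetarian; has rice flour, so not rice-free — out
I: only coconut oil, chia seed and potato starch; none excluded — valid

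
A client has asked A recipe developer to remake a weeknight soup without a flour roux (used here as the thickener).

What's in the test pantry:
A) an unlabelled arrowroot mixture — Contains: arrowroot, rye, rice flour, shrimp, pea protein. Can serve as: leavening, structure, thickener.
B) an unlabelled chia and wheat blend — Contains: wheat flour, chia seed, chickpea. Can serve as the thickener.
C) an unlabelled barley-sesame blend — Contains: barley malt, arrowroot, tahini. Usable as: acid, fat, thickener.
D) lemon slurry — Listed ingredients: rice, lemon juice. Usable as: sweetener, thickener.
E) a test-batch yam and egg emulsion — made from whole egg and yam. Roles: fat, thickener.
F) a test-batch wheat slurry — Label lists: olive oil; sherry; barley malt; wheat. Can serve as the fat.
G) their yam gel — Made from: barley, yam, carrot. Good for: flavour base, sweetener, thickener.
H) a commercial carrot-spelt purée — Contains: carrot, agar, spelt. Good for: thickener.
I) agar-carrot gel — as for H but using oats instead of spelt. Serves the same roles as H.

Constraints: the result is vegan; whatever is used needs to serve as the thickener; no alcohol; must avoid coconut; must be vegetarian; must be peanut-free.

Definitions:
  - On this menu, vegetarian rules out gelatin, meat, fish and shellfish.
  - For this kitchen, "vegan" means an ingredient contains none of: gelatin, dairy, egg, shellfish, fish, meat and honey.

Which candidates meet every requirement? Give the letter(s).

B, C, D, G, H, I

A: has shrimp, so not vegetarian; has shrimp, so not vegan — reject
B: works as a thickener, vegetarian, no peanut — OK
C: only barley malt, tahini, and arrowroot; none excluded — keep
D: only rice and lemon juice; none excluded — valid
E: has whole egg, so not vegan — no
F: not usable as a thickener; has sherry, so not alcohol-free — reject
G: only barley, carrot, and yam; none excluded — keep
H: no peanut, vegetarian — valid
I: works as a thickener, vegetarian, no peanut — OK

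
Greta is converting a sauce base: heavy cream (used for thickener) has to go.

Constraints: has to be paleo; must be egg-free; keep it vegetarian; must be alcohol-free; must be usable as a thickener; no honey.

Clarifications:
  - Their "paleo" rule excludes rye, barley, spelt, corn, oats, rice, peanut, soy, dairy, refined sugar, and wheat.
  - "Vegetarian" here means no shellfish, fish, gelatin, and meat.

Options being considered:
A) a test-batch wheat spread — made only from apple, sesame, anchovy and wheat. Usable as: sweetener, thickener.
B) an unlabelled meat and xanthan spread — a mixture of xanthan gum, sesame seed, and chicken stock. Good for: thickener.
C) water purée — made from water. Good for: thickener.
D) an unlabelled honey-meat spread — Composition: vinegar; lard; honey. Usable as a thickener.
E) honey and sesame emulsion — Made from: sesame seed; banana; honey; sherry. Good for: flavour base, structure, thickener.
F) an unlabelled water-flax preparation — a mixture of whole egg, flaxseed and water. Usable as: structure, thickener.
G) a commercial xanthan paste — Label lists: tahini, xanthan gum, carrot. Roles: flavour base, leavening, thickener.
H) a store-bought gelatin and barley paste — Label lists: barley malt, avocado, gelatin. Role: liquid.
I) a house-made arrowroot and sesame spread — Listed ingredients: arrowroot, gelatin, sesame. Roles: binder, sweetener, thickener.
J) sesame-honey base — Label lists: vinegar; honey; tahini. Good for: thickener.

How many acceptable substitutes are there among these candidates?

A: has wheat, so not paleo; has anchovy, so not vegetarian — no
B: has chicken stock, so not vegetarian — out
C: nothing on the exclusion list — OK
D: has lard, so not vegetarian; has honey, so not honey-free — reject
E: has honey, so not honey-free; has sherry, so not alcohol-free — reject
F: has whole egg, so not egg-free — no
G: only tahini, carrot, and xanthan gum; none excluded — keep
H: not usable as a thickener; has barley malt, so not paleo (and 1 more) — out
I: has gelatin, so not vegetarian — no
J: has honey, so not honey-free — no

2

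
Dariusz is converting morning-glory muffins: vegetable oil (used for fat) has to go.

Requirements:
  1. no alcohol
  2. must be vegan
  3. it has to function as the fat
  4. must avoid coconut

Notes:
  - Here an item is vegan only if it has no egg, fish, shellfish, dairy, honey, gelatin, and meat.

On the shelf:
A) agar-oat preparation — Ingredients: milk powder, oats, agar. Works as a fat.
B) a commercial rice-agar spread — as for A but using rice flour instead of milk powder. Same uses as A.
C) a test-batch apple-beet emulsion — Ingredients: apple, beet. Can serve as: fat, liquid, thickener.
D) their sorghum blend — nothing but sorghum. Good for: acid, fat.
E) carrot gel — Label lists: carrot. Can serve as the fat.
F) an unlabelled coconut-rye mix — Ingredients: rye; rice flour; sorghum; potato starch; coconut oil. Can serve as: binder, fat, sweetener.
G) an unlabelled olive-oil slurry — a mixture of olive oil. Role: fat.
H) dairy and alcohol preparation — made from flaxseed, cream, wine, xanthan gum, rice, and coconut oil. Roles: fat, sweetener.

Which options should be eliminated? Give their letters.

A: has milk powder, so not vegan — reject
B: only oats, rice flour, and agar; none excluded — keep
C: only apple and beet; none excluded — OK
D: only sorghum; none excluded — OK
E: no alcohol, no coconut — OK
F: has coconut oil, so not coconut-free — out
G: no coconut, no alcohol — OK
H: has cream, so not vegan; has coconut oil, so not coconut-free (and 1 more) — out

A, F, H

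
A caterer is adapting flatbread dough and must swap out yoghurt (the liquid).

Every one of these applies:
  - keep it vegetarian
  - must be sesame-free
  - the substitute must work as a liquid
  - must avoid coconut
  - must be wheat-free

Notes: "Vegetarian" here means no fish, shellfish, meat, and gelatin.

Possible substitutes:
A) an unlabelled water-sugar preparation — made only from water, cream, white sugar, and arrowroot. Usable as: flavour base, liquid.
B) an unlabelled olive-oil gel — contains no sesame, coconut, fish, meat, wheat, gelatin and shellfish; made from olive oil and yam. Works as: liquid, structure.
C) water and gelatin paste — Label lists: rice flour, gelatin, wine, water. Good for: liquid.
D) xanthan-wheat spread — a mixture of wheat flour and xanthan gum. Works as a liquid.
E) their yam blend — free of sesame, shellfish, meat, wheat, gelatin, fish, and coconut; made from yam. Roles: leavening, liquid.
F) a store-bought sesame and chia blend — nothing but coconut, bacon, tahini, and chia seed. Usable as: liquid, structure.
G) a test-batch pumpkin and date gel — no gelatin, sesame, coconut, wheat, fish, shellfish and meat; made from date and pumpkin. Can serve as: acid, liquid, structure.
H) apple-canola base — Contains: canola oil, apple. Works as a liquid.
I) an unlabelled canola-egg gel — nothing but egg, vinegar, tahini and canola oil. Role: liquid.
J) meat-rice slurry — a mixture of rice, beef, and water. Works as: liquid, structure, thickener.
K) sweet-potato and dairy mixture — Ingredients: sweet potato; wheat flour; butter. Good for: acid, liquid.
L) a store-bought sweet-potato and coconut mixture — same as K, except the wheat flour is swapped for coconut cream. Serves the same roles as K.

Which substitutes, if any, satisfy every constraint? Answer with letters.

A, B, E, G, H

A: works as a liquid, no coconut, no sesame — keep
B: nothing on the exclusion list — valid
C: has gelatin, so not vegetarian — out
D: has wheat flour, so not wheat-free — out
E: works as a liquid, vegetarian, no sesame — keep
F: has bacon, so not vegetarian; has coconut, so not coconut-free (and 1 more) — out
G: works as a liquid, no wheat, no coconut — OK
H: vegetarian, no coconut — OK
I: has tahini, so not sesame-free — no
J: has beef, so not vegetarian — reject
K: has wheat flour, so not wheat-free — out
L: has coconut cream, so not coconut-free — out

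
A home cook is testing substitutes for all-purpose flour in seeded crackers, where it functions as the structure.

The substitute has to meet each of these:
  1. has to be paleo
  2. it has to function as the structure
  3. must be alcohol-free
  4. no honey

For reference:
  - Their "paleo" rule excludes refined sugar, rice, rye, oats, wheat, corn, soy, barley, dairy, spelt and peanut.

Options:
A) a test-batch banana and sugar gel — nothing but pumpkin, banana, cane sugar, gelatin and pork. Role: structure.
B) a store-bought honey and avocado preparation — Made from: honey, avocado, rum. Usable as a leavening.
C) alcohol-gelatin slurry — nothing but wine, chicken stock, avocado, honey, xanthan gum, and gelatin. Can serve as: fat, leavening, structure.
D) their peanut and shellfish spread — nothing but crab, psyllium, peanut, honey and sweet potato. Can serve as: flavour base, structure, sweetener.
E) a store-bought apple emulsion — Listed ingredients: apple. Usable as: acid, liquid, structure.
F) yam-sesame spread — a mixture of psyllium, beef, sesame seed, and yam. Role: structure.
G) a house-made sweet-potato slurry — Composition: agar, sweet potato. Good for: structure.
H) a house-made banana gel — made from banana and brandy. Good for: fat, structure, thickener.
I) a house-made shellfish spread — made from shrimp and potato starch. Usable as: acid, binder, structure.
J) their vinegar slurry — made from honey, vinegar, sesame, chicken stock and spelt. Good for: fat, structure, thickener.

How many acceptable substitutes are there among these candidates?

4

A: has cane sugar, so not paleo — reject
B: not usable as a structure; has rum, so not alcohol-free (and 1 more) — out
C: has wine, so not alcohol-free; has honey, so not honey-free — out
D: has peanut, so not paleo; has honey, so not honey-free — out
E: only apple; none excluded — keep
F: works as a structure, no honey, no alcohol — keep
G: paleo, no honey — valid
H: has brandy, so not alcohol-free — out
I: every rule checks out — valid
J: has spelt, so not paleo; has honey, so not honey-free — no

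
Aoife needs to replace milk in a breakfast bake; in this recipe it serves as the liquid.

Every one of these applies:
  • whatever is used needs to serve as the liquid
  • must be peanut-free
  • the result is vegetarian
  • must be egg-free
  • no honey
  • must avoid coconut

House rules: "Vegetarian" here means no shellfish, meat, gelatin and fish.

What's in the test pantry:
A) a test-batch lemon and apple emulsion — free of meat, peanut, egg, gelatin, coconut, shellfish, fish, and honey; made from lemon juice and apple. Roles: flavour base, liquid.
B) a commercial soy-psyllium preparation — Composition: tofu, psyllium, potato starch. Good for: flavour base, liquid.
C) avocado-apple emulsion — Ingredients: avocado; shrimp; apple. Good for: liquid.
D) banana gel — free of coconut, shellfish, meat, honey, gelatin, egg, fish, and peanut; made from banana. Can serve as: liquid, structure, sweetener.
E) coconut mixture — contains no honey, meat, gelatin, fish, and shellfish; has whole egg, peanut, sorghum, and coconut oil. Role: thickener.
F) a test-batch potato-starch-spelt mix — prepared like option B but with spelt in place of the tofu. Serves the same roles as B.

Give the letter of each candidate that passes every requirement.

A, B, D, F

A: all constraints satisfied — OK
B: vegetarian, no peanut — keep
C: has shrimp, so not vegetarian — no
D: works as a liquid, vegetarian, no egg — valid
E: not usable as a liquid; has coconut oil, so not coconut-free (and 2 more) — reject
F: works as a liquid, no peanut, no egg — OK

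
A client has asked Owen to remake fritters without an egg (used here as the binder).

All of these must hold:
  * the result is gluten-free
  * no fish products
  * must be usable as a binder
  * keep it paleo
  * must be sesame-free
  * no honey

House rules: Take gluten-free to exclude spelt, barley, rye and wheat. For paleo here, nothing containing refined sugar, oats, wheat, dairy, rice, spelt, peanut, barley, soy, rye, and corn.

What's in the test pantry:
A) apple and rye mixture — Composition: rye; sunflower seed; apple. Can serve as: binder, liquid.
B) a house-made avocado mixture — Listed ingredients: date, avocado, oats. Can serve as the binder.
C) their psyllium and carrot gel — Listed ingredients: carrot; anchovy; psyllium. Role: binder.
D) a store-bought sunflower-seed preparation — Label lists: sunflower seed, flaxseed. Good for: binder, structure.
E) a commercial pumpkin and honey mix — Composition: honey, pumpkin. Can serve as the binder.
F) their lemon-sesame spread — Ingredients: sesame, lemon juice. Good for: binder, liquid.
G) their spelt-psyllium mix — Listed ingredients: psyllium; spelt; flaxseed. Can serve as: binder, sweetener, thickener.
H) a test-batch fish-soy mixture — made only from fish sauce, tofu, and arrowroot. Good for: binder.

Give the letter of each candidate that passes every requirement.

A: has rye, so not gluten-free; has rye, so not paleo — out
B: has oats, so not paleo — reject
C: has anchovy, so not fish-free — reject
D: only flaxseed and sunflower seed; none excluded — valid
E: has honey, so not honey-free — no
F: has sesame, so not sesame-free — reject
G: has spelt, so not gluten-free; has spelt, so not paleo — no
H: has tofu, so not paleo; has fish sauce, so not fish-free — reject

D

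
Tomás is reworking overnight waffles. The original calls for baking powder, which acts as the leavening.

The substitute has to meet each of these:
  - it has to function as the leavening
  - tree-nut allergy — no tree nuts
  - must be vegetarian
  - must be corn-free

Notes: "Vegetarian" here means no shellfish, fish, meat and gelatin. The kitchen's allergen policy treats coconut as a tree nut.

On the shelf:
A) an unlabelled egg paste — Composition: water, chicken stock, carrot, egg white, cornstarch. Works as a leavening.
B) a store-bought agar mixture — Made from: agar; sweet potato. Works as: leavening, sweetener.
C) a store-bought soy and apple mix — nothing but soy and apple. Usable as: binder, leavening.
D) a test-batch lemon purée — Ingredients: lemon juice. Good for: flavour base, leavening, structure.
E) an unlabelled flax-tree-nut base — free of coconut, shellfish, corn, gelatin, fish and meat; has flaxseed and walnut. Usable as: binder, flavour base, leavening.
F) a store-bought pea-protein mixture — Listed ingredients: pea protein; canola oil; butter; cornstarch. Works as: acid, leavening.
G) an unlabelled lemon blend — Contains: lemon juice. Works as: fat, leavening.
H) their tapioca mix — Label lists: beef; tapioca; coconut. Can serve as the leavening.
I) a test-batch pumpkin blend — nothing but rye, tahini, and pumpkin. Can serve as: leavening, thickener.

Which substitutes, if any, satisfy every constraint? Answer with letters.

B, C, D, G, I

A: has chicken stock, so not vegetarian; has cornstarch, so not corn-free — out
B: only agar and sweet potato; none excluded — OK
C: only soy and apple; none excluded — valid
D: works as a leavening, tree-nut-free, no corn — valid
E: has walnut, so not tree-nut-free — no
F: has cornstarch, so not corn-free — out
G: tree-nut-free, no corn — keep
H: has beef, so not vegetarian; has coconut, so not tree-nut-free — no
I: works as a leavening, no corn, vegetarian — valid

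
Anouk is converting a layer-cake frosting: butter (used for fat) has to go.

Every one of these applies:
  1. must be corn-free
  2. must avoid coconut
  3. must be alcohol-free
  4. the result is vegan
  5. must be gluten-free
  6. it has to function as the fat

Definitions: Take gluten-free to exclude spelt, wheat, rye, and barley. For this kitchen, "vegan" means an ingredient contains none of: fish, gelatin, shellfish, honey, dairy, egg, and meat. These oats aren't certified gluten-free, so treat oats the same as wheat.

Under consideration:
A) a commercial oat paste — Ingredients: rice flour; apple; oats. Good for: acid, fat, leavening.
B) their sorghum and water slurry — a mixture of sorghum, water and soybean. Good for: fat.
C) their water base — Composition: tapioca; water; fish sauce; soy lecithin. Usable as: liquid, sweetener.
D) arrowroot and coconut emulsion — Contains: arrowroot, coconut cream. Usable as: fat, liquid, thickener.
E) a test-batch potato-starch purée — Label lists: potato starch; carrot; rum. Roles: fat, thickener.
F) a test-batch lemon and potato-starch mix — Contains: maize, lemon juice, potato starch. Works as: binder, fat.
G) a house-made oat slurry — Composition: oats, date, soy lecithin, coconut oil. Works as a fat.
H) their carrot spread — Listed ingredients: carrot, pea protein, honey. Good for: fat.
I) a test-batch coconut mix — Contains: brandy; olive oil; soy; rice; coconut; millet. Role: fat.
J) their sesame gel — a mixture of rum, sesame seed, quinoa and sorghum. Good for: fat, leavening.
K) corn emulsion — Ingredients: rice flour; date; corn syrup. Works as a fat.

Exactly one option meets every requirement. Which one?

A: has oats, so not gluten-free — no
B: gluten-free, vegan — keep
C: not usable as a fat; has fish sauce, so not vegan — no
D: has coconut cream, so not coconut-free — no
E: has rum, so not alcohol-free — reject
F: has maize, so not corn-free — reject
G: has oats, so not gluten-free; has coconut oil, so not coconut-free — no
H: has honey, so not vegan — out
I: has coconut, so not coconut-free; has brandy, so not alcohol-free — reject
J: has rum, so not alcohol-free — reject
K: has corn syrup, so not corn-free — no

B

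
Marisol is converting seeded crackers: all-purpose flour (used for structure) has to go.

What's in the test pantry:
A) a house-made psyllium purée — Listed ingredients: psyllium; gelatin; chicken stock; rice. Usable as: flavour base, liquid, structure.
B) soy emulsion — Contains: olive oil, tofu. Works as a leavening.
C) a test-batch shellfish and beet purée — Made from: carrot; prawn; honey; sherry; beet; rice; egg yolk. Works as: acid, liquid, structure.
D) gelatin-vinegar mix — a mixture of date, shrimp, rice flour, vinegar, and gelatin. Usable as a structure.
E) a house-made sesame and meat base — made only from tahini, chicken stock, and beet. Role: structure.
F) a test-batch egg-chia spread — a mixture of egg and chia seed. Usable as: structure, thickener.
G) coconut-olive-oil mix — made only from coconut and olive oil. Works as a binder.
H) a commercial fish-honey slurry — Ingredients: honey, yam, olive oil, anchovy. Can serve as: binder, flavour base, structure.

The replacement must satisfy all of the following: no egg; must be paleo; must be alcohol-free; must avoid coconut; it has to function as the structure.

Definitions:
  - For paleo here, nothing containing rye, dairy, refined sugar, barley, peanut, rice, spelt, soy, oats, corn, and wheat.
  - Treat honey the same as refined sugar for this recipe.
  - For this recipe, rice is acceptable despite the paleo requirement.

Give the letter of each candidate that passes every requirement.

A, D, E

A: rice is permitted under the paleo carve-out; nothing else excluded — OK
B: not usable as a structure; has tofu, so not paleo — reject
C: has honey, so not paleo; has sherry, so not alcohol-free (and 1 more) — no
D: rice is permitted under the paleo carve-out; nothing else excluded — keep
E: works as a structure, no egg, no alcohol — OK
F: has egg, so not egg-free — no
G: not usable as a structure; has coconut, so not coconut-free — out
H: has honey, so not paleo — no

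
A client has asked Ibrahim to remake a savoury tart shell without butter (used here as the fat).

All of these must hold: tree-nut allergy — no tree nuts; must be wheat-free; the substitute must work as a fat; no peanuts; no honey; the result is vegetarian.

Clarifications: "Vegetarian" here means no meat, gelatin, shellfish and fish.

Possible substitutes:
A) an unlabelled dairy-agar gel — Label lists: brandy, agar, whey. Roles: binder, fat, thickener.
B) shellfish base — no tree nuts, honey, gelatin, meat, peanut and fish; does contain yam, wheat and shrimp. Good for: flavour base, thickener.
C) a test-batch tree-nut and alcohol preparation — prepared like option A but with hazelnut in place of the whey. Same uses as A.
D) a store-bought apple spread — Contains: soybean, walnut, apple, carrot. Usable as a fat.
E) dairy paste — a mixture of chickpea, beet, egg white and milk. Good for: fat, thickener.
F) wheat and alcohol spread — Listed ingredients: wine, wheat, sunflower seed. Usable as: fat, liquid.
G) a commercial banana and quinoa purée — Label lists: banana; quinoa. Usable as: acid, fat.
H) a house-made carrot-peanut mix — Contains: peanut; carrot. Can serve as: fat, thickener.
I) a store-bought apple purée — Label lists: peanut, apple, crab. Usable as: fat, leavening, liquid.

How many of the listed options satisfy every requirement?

3

A: nothing on the exclusion list — keep
B: not usable as a fat; has shrimp, so not vegetarian (and 1 more) — out
C: has hazelnut, so not tree-nut-free — reject
D: has walnut, so not tree-nut-free — out
E: every rule checks out — valid
F: has wheat, so not wheat-free — out
G: only quinoa and banana; none excluded — valid
H: has peanut, so not peanut-free — reject
I: has crab, so not vegetarian; has peanut, so not peanut-free — no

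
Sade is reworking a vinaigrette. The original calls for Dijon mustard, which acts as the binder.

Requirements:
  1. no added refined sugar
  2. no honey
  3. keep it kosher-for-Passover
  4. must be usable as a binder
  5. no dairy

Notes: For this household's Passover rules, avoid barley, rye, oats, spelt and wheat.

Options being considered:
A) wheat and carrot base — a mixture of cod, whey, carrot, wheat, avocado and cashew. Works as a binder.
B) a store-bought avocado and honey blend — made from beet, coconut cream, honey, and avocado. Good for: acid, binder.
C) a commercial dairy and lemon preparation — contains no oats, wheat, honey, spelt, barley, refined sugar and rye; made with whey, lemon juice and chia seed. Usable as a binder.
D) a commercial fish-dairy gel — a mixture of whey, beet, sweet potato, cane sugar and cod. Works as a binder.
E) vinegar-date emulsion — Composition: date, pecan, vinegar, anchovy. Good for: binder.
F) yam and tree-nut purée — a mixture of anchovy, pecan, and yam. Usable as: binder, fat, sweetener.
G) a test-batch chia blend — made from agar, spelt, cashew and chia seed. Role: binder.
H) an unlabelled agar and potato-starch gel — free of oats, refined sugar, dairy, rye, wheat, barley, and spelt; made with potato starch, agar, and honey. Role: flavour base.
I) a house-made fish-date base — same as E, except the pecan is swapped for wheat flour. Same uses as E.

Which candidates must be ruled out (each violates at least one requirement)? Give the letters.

A: has wheat, so not kosher-for-Passover; has whey, so not dairy-free — out
B: has honey, so not honey-free — reject
C: has whey, so not dairy-free — out
D: has whey, so not dairy-free; has cane sugar, so not no-added-sugar — no
E: anchovy and pecan etc. — none of it excluded — OK
F: every rule checks out — valid
G: has spelt, so not kosher-for-Passover — reject
H: not usable as a binder; has honey, so not honey-free — out
I: has wheat flour, so not kosher-for-Passover — reject

A, B, C, D, G, H, I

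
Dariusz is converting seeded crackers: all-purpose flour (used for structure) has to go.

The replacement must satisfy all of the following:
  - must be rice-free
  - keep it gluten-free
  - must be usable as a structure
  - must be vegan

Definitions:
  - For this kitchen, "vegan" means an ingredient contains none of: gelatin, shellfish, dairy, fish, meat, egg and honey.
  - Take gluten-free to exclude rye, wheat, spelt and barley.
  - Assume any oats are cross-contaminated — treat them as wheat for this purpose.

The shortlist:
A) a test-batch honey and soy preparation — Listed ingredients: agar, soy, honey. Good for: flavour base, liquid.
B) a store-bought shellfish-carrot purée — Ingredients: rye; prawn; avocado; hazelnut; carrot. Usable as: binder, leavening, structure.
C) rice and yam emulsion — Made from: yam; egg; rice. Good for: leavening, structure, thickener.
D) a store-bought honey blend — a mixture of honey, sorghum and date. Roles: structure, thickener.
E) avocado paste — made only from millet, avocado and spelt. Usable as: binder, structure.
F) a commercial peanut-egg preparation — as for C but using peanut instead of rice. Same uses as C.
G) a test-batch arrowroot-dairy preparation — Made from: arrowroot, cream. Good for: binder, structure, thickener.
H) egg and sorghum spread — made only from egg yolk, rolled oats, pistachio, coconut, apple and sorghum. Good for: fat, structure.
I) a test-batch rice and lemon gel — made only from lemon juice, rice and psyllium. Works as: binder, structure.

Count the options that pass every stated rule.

A: not usable as a structure; has honey, so not vegan — reject
B: has prawn, so not vegan; has rye, so not gluten-free — out
C: has egg, so not vegan; has rice, so not rice-free — no
D: has honey, so not vegan — out
E: has spelt, so not gluten-free — no
F: has egg, so not vegan — out
G: has cream, so not vegan — reject
H: has egg yolk, so not vegan; has rolled oats, so not gluten-free — out
I: has rice, so not rice-free — reject

0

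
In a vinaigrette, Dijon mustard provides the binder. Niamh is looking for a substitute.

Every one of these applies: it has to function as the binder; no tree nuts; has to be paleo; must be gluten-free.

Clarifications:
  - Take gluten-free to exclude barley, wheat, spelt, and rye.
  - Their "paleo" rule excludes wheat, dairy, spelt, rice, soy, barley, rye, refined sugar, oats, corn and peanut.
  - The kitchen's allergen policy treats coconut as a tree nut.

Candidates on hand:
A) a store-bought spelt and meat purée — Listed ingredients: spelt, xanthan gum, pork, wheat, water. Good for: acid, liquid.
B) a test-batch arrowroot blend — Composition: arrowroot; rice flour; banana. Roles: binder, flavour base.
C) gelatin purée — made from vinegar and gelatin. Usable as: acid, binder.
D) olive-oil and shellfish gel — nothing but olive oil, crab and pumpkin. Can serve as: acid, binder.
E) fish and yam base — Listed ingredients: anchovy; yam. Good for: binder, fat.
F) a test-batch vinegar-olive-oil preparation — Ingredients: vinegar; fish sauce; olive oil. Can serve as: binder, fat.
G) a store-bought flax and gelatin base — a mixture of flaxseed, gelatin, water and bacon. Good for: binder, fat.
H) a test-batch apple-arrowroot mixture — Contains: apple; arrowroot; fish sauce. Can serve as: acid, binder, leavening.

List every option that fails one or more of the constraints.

A: not usable as a binder; has spelt, so not gluten-free (and 1 more) — reject
B: has rice flour, so not paleo — reject
C: only gelatin and vinegar; none excluded — OK
D: works as a binder, tree-nut-free, gluten-free — keep
E: only anchovy and yam; none excluded — valid
F: nothing on the exclusion list — valid
G: works as a binder, paleo, gluten-free — OK
H: only fish sauce, arrowroot and apple; none excluded — OK

A, B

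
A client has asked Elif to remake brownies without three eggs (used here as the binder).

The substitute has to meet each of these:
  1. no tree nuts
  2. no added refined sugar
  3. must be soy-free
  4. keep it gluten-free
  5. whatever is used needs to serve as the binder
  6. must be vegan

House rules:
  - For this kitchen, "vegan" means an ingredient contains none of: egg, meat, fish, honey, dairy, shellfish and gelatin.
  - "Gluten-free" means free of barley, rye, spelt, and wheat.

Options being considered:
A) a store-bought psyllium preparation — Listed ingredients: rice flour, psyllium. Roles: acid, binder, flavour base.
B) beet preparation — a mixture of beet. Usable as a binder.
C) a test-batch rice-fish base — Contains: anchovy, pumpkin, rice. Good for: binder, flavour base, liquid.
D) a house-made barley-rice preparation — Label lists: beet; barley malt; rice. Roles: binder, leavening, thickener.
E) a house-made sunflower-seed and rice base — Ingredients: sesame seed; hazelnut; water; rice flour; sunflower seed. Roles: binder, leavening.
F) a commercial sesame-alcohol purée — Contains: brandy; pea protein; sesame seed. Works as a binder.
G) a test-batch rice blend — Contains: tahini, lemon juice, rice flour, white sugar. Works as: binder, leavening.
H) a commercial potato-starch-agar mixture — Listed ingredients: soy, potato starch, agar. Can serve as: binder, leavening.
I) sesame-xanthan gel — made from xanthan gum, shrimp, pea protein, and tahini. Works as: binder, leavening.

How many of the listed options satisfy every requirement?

3

A: only rice flour and psyllium; none excluded — valid
B: only beet; none excluded — OK
C: has anchovy, so not vegan — no
D: has barley malt, so not gluten-free — reject
E: has hazelnut, so not tree-nut-free — no
F: only brandy, sesame seed, and pea protein; none excluded — keep
G: has white sugar, so not no-added-sugar — reject
H: has soy, so not soy-free — out
I: has shrimp, so not vegan — reject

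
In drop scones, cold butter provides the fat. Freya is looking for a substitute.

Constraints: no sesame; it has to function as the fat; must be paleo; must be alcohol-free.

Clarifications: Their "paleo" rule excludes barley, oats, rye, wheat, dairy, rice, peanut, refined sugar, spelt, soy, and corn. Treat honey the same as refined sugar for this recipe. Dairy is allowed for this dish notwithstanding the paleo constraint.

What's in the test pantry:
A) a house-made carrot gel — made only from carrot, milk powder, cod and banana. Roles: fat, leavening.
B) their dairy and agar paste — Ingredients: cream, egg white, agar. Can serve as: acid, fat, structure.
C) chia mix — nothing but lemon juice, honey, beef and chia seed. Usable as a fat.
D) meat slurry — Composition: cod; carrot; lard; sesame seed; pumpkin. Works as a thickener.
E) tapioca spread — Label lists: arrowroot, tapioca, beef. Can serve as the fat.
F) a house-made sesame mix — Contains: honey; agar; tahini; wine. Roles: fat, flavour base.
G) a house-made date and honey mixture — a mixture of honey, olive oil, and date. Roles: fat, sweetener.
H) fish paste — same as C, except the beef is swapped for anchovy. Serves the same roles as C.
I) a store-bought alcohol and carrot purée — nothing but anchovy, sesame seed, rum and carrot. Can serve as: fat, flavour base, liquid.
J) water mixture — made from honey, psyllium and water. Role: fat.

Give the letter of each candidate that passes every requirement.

A: dairy is permitted under the paleo carve-out; nothing else excluded — OK
B: dairy is permitted under the paleo carve-out; nothing else excluded — valid
C: has honey, so not paleo — out
D: not usable as a fat; has sesame seed, so not sesame-free — no
E: only beef, arrowroot and tapioca; none excluded — keep
F: has honey, so not paleo; has tahini, so not sesame-free (and 1 more) — no
G: has honey, so not paleo — no
H: has honey, so not paleo — out
I: has sesame seed, so not sesame-free; has rum, so not alcohol-free — reject
J: has honey, so not paleo — reject

A, B, E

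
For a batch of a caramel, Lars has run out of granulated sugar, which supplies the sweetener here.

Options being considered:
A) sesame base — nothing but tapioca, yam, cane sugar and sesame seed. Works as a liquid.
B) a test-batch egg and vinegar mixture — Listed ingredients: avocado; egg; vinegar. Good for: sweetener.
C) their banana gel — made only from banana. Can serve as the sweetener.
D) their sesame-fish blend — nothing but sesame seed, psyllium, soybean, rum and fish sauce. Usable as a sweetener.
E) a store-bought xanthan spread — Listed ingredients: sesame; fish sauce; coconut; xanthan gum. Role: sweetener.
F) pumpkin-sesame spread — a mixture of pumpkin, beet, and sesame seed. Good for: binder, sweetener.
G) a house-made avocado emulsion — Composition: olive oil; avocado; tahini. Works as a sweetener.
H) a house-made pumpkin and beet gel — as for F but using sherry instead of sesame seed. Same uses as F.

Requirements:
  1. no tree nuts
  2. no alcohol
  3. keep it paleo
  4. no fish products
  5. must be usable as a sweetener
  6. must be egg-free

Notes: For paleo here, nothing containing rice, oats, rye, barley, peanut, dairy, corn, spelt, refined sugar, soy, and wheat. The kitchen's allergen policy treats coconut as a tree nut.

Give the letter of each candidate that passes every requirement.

C, F, G

A: not usable as a sweetener; has cane sugar, so not paleo — out
B: has egg, so not egg-free — reject
C: only banana; none excluded — OK
D: has soybean, so not paleo; has rum, so not alcohol-free (and 1 more) — out
E: has coconut, so not tree-nut-free; has fish sauce, so not fish-free — reject
F: all constraints satisfied — OK
G: no fish, no alcohol — valid
H: has sherry, so not alcohol-free — no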